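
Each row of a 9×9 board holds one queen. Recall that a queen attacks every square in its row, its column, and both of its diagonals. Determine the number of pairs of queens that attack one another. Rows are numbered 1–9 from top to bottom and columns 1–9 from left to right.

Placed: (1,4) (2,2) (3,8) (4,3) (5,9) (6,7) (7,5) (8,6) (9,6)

Same column: (8,6)–(9,6) (column 6).
Same diagonal: (5,9)–(8,6) (|5−8| = |9−6| = 3); (7,5)–(8,6) (|7−8| = |5−6| = 1).
Total attacking pairs: 3.

3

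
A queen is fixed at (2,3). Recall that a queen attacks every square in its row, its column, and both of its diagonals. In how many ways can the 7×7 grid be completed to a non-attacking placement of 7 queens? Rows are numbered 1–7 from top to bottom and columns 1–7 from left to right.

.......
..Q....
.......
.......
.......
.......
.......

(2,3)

6

Branch on row 1: col 1 → 1; col 5 → 1; col 6 → 3; col 7 → 1.
Sum: 1 + 1 + 3 + 1 = 6.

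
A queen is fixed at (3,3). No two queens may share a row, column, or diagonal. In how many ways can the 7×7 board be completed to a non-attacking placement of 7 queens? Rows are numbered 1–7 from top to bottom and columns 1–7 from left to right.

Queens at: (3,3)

6

Branch on row 1: col 2 → 2; col 4 → 2; col 6 → 1; col 7 → 1.
Sum: 2 + 2 + 1 + 1 = 6.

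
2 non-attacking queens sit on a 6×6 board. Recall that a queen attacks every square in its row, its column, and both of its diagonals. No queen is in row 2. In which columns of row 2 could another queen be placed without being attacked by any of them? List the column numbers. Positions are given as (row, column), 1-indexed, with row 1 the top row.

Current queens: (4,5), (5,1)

(4,5) attacks row 2 at column 5 and diagonals 3.
(5,1) attacks row 2 at column 1 and diagonals 4.
Attacked columns: {1, 3, 4, 5}. Safe: {2, 6}.

columns 2, 6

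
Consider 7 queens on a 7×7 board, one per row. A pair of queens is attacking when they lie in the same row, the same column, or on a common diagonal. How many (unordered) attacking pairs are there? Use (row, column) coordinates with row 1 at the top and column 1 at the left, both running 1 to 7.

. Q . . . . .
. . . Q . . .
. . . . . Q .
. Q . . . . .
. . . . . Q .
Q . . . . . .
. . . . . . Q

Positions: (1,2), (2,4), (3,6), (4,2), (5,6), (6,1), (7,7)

4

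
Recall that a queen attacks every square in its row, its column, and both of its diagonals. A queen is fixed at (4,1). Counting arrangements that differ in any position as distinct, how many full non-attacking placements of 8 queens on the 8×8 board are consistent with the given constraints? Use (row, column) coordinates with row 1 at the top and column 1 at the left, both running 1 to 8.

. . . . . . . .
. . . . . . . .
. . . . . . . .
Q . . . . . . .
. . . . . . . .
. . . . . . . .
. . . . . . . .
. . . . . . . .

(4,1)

Branch on row 1: col 2 → 2; col 3 → 4; col 5 → 5; col 6 → 4; col 7 → 2; col 8 → 1.
Sum: 2 + 4 + 5 + 4 + 2 + 1 = 18.

18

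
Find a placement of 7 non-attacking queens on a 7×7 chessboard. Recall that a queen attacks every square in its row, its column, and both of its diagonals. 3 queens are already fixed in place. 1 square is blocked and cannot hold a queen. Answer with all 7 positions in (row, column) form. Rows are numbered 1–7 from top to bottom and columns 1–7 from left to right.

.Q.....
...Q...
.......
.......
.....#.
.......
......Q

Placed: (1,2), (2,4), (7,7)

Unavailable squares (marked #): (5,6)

Row 3: attacked by (1,2)→{2,4}; (2,4)→{3,4,5}; (7,7)→{3,7}. Safe: 1, 6. Place at column 6.
Row 4: attacked by (1,2)→{2,5}; (2,4)→{2,4,6}; (3,6)→{5,6,7}; (7,7)→{4,7}. Safe: 1, 3. Place at column 1.
Row 5: attacked by (1,2)→{2,6}; (2,4)→{1,4,7}; (3,6)→{4,6}; (4,1)→{1,2}; (7,7)→{5,7}. Blocked: 6. Safe: 3. Place at column 3.
Row 6: attacked by (1,2)→{2,7}; (2,4)→{4}; (3,6)→{3,6}; (4,1)→{1,3}; (5,3)→{2,3,4}; (7,7)→{6,7}. Safe: 5. Place at column 5.
Columns [2, 4, 6, 1, 3, 5, 7], r−c [-1, -2, -3, 3, 2, 1, 0], r+c [3, 6, 9, 5, 8, 11, 14] are all distinct, so no two queens attack.

(1,2) (2,4) (3,6) (4,1) (5,3) (6,5) (7,7)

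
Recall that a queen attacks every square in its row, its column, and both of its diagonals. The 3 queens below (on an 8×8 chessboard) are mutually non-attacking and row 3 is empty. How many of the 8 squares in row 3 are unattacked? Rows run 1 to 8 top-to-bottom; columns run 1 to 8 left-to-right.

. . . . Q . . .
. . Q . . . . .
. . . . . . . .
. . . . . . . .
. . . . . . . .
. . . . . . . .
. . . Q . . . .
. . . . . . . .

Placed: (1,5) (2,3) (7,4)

2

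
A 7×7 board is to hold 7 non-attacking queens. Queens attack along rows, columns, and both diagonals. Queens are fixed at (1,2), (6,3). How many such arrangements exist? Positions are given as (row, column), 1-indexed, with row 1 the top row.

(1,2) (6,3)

Branch on row 2: col 4 → 1; col 5 → 2; col 6 → 0.
Sum: 1 + 2 + 0 = 3.

3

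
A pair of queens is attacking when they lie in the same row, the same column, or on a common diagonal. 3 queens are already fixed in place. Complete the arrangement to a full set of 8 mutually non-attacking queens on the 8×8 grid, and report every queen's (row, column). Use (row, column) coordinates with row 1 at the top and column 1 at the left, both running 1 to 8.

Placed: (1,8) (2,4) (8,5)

Row 3: attacked by (1,8)→{6,8}; (2,4)→{3,4,5}; (8,5)→{5}. Safe: 1, 2, 7. Place at column 1.
Row 4: attacked by (1,8)→{5,8}; (2,4)→{2,4,6}; (3,1)→{1,2}; (8,5)→{1,5}. Safe: 3, 7. Place at column 3.
Row 5: attacked by (1,8)→{4,8}; (2,4)→{1,4,7}; (3,1)→{1,3}; (4,3)→{2,3,4}; (8,5)→{2,5,8}. Safe: 6. Place at column 6.
Row 6: attacked by (1,8)→{3,8}; (2,4)→{4,8}; (3,1)→{1,4}; (4,3)→{1,3,5}; (5,6)→{5,6,7}; (8,5)→{3,5,7}. Safe: 2. Place at column 2.
Row 7: attacked by (1,8)→{2,8}; (2,4)→{4}; (3,1)→{1,5}; (4,3)→{3,6}; (5,6)→{4,6,8}; (6,2)→{1,2,3}; (8,5)→{4,5,6}. Safe: 7. Place at column 7.
Columns [8, 4, 1, 3, 6, 2, 7, 5], r−c [-7, -2, 2, 1, -1, 4, 0, 3], r+c [9, 6, 4, 7, 11, 8, 14, 13] are all distinct, so no two queens attack.

(1,8) (2,4) (3,1) (4,3) (5,6) (6,2) (7,7) (8,5)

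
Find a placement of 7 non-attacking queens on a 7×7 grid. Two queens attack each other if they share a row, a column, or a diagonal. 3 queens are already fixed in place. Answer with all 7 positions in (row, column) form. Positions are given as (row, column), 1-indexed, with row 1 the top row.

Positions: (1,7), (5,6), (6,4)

Row 2: attacked by (1,7)→{6,7}; (5,6)→{3,6}; (6,4)→{4}. Safe: 1, 2, 5. Place at column 5.
Row 3: attacked by (1,7)→{5,7}; (2,5)→{4,5,6}; (5,6)→{4,6}; (6,4)→{1,4,7}. Safe: 2, 3. Place at column 3.
Row 4: attacked by (1,7)→{4,7}; (2,5)→{3,5,7}; (3,3)→{2,3,4}; (5,6)→{5,6,7}; (6,4)→{2,4,6}. Safe: 1. Place at column 1.
Row 7: attacked by (1,7)→{1,7}; (2,5)→{5}; (3,3)→{3,7}; (4,1)→{1,4}; (5,6)→{4,6}; (6,4)→{3,4,5}. Safe: 2. Place at column 2.
Columns [7, 5, 3, 1, 6, 4, 2], r−c [-6, -3, 0, 3, -1, 2, 5], r+c [8, 7, 6, 5, 11, 10, 9] are all distinct, so no two queens attack.

(1,7) (2,5) (3,3) (4,1) (5,6) (6,4) (7,2)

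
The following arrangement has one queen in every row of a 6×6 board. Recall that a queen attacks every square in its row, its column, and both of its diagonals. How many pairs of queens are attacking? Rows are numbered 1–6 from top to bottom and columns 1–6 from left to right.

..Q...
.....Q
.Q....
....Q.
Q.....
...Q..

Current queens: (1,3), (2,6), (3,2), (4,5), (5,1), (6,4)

All columns are distinct and no two queens satisfy |Δrow| = |Δcol|, so no pair attacks.

0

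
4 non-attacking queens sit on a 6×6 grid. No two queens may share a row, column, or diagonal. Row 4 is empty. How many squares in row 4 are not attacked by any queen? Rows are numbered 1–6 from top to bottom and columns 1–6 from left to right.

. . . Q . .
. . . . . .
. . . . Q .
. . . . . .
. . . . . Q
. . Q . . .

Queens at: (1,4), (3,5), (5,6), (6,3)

(1,4) attacks row 4 at column 4 and diagonals 1.
(3,5) attacks row 4 at column 5 and diagonals 4, 6.
(5,6) attacks row 4 at column 6 and diagonals 5.
(6,3) attacks row 4 at column 3 and diagonals 1, 5.
Attacked columns: {1, 3, 4, 5, 6}. Safe: {2}.

1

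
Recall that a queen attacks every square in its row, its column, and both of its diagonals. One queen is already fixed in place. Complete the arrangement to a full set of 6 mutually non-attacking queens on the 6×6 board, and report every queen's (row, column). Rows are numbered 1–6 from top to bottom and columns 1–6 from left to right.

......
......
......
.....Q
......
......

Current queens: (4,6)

(1,5) (2,3) (3,1) (4,6) (5,4) (6,2)

Row 1: attacked by (4,6)→{3,6}. Safe: 1, 2, 4, 5. Place at column 5.
Row 2: attacked by (1,5)→{4,5,6}; (4,6)→{4,6}. Safe: 1, 2, 3. Place at column 3.
Row 3: attacked by (1,5)→{3,5}; (2,3)→{2,3,4}; (4,6)→{5,6}. Safe: 1. Place at column 1.
Row 5: attacked by (1,5)→{1,5}; (2,3)→{3,6}; (3,1)→{1,3}; (4,6)→{5,6}. Safe: 2, 4. Place at column 4.
Row 6: attacked by (1,5)→{5}; (2,3)→{3}; (3,1)→{1,4}; (4,6)→{4,6}; (5,4)→{3,4,5}. Safe: 2. Place at column 2.
Columns [5, 3, 1, 6, 4, 2], r−c [-4, -1, 2, -2, 1, 4], r+c [6, 5, 4, 10, 9, 8] are all distinct, so no two queens attack.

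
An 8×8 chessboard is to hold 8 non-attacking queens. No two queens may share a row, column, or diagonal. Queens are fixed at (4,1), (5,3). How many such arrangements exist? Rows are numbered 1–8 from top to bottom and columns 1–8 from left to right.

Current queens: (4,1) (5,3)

Branch on row 1: col 2 → 2; col 5 → 2; col 6 → 2; col 8 → 0.
Sum: 2 + 2 + 2 + 0 = 6.

6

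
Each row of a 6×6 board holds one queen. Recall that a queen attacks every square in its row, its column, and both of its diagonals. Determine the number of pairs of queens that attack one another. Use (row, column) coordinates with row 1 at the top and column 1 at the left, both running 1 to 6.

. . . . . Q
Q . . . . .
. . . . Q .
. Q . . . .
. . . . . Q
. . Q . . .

1

Same column: (1,6)–(5,6) (column 6).
Total attacking pairs: 1.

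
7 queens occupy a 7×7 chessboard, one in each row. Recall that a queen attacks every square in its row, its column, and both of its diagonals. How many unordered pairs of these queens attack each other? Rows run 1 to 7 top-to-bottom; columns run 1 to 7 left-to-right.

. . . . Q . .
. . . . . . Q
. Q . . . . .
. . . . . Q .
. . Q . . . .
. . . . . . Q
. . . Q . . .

Same column: (2,7)–(6,7) (column 7).
Total attacking pairs: 1.

1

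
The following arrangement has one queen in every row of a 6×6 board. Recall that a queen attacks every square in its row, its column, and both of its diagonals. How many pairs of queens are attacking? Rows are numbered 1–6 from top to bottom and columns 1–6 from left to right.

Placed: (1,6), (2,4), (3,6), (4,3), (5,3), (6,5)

Same column: (1,6)–(3,6) (column 6); (4,3)–(5,3) (column 3).
Same diagonal: (1,6)–(4,3) (|1−4| = |6−3| = 3); (4,3)–(6,5) (|4−6| = |3−5| = 2).
Total attacking pairs: 4.

4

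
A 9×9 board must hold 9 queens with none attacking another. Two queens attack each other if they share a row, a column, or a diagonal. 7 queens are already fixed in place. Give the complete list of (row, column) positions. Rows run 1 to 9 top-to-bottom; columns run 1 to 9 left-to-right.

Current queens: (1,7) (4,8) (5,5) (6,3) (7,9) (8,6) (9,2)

(1,7) (2,1) (3,4) (4,8) (5,5) (6,3) (7,9) (8,6) (9,2)

Row 2: attacked by (1,7)→{6,7,8}; (4,8)→{6,8}; (5,5)→{2,5,8}; (6,3)→{3,7}; (7,9)→{4,9}; (8,6)→{6}; (9,2)→{2,9}. Safe: 1. Place at column 1.
Row 3: attacked by (1,7)→{5,7,9}; (2,1)→{1,2}; (4,8)→{7,8,9}; (5,5)→{3,5,7}; (6,3)→{3,6}; (7,9)→{5,9}; (8,6)→{1,6}; (9,2)→{2,8}. Safe: 4. Place at column 4.
Columns [7, 1, 4, 8, 5, 3, 9, 6, 2], r−c [-6, 1, -1, -4, 0, 3, -2, 2, 7], r+c [8, 3, 7, 12, 10, 9, 16, 14, 11] are all distinct, so no two queens attack.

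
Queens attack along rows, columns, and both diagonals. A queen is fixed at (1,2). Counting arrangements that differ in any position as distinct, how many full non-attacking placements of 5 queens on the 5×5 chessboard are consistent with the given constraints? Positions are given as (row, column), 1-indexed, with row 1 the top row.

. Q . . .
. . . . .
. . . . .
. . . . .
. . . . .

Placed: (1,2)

2

Branch on row 2: col 4 → 1; col 5 → 1.
Sum: 1 + 1 = 2.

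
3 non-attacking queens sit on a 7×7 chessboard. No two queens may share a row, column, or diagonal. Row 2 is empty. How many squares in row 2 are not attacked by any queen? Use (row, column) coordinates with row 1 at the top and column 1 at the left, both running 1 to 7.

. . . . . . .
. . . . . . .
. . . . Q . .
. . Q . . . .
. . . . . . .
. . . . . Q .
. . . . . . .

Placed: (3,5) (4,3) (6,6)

1

(3,5) attacks row 2 at column 5 and diagonals 4, 6.
(4,3) attacks row 2 at column 3 and diagonals 1, 5.
(6,6) attacks row 2 at column 6 and diagonals 2.
Attacked columns: {1, 2, 3, 4, 5, 6}. Safe: {7}.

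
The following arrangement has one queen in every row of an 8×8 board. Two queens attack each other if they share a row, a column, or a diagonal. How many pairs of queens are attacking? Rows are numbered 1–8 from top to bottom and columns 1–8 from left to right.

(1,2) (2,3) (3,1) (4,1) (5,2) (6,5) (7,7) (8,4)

5

Same column: (1,2)–(5,2) (column 2); (3,1)–(4,1) (column 1).
Same diagonal: (1,2)–(2,3) (|1−2| = |2−3| = 1); (2,3)–(4,1) (|2−4| = |3−1| = 2); (4,1)–(5,2) (|4−5| = |1−2| = 1).
Total attacking pairs: 5.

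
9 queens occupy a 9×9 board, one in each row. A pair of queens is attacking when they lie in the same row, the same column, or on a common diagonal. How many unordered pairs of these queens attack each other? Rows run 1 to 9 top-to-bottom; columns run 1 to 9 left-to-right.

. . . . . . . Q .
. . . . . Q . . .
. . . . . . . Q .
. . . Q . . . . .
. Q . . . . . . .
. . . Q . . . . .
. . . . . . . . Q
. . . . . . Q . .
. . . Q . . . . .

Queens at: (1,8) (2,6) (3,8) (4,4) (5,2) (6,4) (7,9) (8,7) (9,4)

Same column: (1,8)–(3,8) (column 8); (4,4)–(6,4) (column 4); (4,4)–(9,4) (column 4); (6,4)–(9,4) (column 4).
Same diagonal: (2,6)–(4,4) (|2−4| = |6−4| = 2).
Total attacking pairs: 5.

5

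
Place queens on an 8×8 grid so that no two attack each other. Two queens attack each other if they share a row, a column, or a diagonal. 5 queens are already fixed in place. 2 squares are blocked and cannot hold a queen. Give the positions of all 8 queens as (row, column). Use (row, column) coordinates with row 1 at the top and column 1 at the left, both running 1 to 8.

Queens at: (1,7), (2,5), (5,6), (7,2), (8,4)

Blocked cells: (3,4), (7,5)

Row 3: attacked by (1,7)→{5,7}; (2,5)→{4,5,6}; (5,6)→{4,6,8}; (7,2)→{2,6}; (8,4)→{4}. Blocked: 4. Safe: 1, 3. Place at column 3.
Row 4: attacked by (1,7)→{4,7}; (2,5)→{3,5,7}; (3,3)→{2,3,4}; (5,6)→{5,6,7}; (7,2)→{2,5}; (8,4)→{4,8}. Safe: 1. Place at column 1.
Row 6: attacked by (1,7)→{2,7}; (2,5)→{1,5}; (3,3)→{3,6}; (4,1)→{1,3}; (5,6)→{5,6,7}; (7,2)→{1,2,3}; (8,4)→{2,4,6}. Safe: 8. Place at column 8.
Columns [7, 5, 3, 1, 6, 8, 2, 4], r−c [-6, -3, 0, 3, -1, -2, 5, 4], r+c [8, 7, 6, 5, 11, 14, 9, 12] are all distinct, so no two queens attack.

(1,7) (2,5) (3,3) (4,1) (5,6) (6,8) (7,2) (8,4)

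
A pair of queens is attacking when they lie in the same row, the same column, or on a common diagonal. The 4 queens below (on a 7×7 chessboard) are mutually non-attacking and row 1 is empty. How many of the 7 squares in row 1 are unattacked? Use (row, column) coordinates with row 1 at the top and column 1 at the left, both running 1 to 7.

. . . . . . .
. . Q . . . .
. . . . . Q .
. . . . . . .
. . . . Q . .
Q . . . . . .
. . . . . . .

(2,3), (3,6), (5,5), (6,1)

1

(2,3) attacks row 1 at column 3 and diagonals 2, 4.
(3,6) attacks row 1 at column 6 and diagonals 4.
(5,5) attacks row 1 at column 5 and diagonals 1.
(6,1) attacks row 1 at column 1 and diagonals 6.
Attacked columns: {1, 2, 3, 4, 5, 6}. Safe: {7}.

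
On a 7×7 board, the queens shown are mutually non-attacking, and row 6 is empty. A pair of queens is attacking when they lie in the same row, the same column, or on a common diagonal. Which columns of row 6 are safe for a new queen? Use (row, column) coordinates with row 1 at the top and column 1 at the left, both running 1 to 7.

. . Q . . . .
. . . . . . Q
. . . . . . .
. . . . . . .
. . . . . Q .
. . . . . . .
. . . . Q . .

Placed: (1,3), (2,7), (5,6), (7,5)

(1,3) attacks row 6 at column 3.
(2,7) attacks row 6 at column 7 and diagonals 3.
(5,6) attacks row 6 at column 6 and diagonals 5, 7.
(7,5) attacks row 6 at column 5 and diagonals 4, 6.
Attacked columns: {3, 4, 5, 6, 7}. Safe: {1, 2}.

columns 1, 2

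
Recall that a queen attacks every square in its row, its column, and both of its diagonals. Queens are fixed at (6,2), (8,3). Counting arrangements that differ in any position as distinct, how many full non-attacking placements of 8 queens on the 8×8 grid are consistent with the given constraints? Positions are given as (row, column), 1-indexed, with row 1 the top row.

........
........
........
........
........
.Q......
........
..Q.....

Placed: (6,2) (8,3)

Branch on row 1: col 1 → 1; col 4 → 2; col 5 → 2; col 6 → 2; col 8 → 0.
Sum: 1 + 2 + 2 + 2 + 0 = 7.

7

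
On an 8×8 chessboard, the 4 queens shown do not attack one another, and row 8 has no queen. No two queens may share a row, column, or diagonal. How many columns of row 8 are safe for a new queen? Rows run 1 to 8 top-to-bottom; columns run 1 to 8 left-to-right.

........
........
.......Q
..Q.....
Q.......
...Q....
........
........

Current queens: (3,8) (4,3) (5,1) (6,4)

1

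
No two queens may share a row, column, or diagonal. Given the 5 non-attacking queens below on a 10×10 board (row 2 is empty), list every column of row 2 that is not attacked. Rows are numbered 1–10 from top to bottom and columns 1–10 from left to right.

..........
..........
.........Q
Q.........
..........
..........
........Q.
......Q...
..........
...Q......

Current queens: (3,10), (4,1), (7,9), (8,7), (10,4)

(3,10) attacks row 2 at column 10 and diagonals 9.
(4,1) attacks row 2 at column 1 and diagonals 3.
(7,9) attacks row 2 at column 9 and diagonals 4.
(8,7) attacks row 2 at column 7 and diagonals 1.
(10,4) attacks row 2 at column 4.
Attacked columns: {1, 3, 4, 7, 9, 10}. Safe: {2, 5, 6, 8}.

columns 2, 5, 6, 8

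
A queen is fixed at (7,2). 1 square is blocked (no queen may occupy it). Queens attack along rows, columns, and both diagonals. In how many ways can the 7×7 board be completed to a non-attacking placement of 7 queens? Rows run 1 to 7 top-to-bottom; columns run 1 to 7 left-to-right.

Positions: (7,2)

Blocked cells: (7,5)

7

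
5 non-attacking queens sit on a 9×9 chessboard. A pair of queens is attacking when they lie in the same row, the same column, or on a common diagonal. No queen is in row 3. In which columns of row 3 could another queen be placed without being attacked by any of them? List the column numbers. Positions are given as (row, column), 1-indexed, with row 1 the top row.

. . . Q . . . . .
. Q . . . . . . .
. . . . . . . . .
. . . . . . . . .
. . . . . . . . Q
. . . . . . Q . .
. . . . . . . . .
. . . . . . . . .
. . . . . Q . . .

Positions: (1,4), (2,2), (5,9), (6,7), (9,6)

columns 5, 8

(1,4) attacks row 3 at column 4 and diagonals 2, 6.
(2,2) attacks row 3 at column 2 and diagonals 1, 3.
(5,9) attacks row 3 at column 9 and diagonals 7.
(6,7) attacks row 3 at column 7 and diagonals 4.
(9,6) attacks row 3 at column 6.
Attacked columns: {1, 2, 3, 4, 6, 7, 9}. Safe: {5, 8}.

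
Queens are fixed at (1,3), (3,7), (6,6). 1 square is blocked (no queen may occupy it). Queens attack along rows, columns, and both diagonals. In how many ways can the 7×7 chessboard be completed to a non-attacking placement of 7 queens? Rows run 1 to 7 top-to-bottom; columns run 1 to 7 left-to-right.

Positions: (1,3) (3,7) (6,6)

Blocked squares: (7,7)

Branch on row 2: col 1 → 0; col 5 → 1.
Sum: 0 + 1 = 1.

1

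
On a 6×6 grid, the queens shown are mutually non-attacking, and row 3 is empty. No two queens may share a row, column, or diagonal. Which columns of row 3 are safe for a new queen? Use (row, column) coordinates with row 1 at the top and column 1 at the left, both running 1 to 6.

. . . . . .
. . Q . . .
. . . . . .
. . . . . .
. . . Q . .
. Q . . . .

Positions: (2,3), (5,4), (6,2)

columns 1

(2,3) attacks row 3 at column 3 and diagonals 2, 4.
(5,4) attacks row 3 at column 4 and diagonals 2, 6.
(6,2) attacks row 3 at column 2 and diagonals 5.
Attacked columns: {2, 3, 4, 5, 6}. Safe: {1}.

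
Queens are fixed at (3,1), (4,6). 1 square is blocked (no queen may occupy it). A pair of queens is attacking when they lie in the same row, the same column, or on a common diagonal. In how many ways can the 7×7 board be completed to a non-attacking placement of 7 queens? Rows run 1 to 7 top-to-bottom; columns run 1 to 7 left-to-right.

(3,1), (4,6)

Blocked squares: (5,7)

Branch on row 1: col 2 → 0; col 4 → 0; col 5 → 1; col 7 → 0.
Sum: 0 + 0 + 1 + 0 = 1.

1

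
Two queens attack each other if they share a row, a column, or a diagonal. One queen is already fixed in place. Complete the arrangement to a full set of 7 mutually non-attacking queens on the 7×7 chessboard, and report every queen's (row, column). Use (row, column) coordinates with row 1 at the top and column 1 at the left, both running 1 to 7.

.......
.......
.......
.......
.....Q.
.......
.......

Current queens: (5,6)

(1,3) (2,7) (3,2) (4,4) (5,6) (6,1) (7,5)

Row 1: attacked by (5,6)→{2,6}. Safe: 1, 3, 4, 5, 7. Place at column 3.
Row 2: attacked by (1,3)→{2,3,4}; (5,6)→{3,6}. Safe: 1, 5, 7. Place at column 7.
Row 3: attacked by (1,3)→{1,3,5}; (2,7)→{6,7}; (5,6)→{4,6}. Safe: 2. Place at column 2.
Row 4: attacked by (1,3)→{3,6}; (2,7)→{5,7}; (3,2)→{1,2,3}; (5,6)→{5,6,7}. Safe: 4. Place at column 4.
Row 6: attacked by (1,3)→{3}; (2,7)→{3,7}; (3,2)→{2,5}; (4,4)→{2,4,6}; (5,6)→{5,6,7}. Safe: 1. Place at column 1.
Row 7: attacked by (1,3)→{3}; (2,7)→{2,7}; (3,2)→{2,6}; (4,4)→{1,4,7}; (5,6)→{4,6}; (6,1)→{1,2}. Safe: 5. Place at column 5.
Columns [3, 7, 2, 4, 6, 1, 5], r−c [-2, -5, 1, 0, -1, 5, 2], r+c [4, 9, 5, 8, 11, 7, 12] are all distinct, so no two queens attack.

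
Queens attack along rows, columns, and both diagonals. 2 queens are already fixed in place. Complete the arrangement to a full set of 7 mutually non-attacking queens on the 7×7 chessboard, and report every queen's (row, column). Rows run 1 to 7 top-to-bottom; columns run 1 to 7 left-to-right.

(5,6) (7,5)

(1,3) (2,7) (3,2) (4,4) (5,6) (6,1) (7,5)

Row 1: attacked by (5,6)→{2,6}; (7,5)→{5}. Safe: 1, 3, 4, 7. Place at column 3.
Row 2: attacked by (1,3)→{2,3,4}; (5,6)→{3,6}; (7,5)→{5}. Safe: 1, 7. Place at column 7.
Row 3: attacked by (1,3)→{1,3,5}; (2,7)→{6,7}; (5,6)→{4,6}; (7,5)→{1,5}. Safe: 2. Place at column 2.
Row 4: attacked by (1,3)→{3,6}; (2,7)→{5,7}; (3,2)→{1,2,3}; (5,6)→{5,6,7}; (7,5)→{2,5}. Safe: 4. Place at column 4.
Row 6: attacked by (1,3)→{3}; (2,7)→{3,7}; (3,2)→{2,5}; (4,4)→{2,4,6}; (5,6)→{5,6,7}; (7,5)→{4,5,6}. Safe: 1. Place at column 1.
Columns [3, 7, 2, 4, 6, 1, 5], r−c [-2, -5, 1, 0, -1, 5, 2], r+c [4, 9, 5, 8, 11, 7, 12] are all distinct, so no two queens attack.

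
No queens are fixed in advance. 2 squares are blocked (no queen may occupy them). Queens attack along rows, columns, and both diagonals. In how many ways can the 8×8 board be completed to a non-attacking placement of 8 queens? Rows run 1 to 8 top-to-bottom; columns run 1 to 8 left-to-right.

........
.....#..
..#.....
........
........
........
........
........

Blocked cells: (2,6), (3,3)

74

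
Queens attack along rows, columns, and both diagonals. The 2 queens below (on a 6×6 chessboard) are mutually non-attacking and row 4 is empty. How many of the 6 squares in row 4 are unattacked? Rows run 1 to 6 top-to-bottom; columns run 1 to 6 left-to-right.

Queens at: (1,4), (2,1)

3

(1,4) attacks row 4 at column 4 and diagonals 1.
(2,1) attacks row 4 at column 1 and diagonals 3.
Attacked columns: {1, 3, 4}. Safe: {2, 5, 6}.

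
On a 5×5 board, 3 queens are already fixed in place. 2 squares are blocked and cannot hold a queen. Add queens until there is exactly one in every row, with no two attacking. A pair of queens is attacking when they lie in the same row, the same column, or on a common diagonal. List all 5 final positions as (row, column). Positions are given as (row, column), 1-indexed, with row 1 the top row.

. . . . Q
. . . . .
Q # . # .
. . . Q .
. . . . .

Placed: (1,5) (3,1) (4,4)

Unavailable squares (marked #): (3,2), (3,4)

(1,5) (2,3) (3,1) (4,4) (5,2)

Row 2: attacked by (1,5)→{4,5}; (3,1)→{1,2}; (4,4)→{2,4}. Safe: 3. Place at column 3.
Row 5: attacked by (1,5)→{1,5}; (2,3)→{3}; (3,1)→{1,3}; (4,4)→{3,4,5}. Safe: 2. Place at column 2.
Columns [5, 3, 1, 4, 2], r−c [-4, -1, 2, 0, 3], r+c [6, 5, 4, 8, 7] are all distinct, so no two queens attack.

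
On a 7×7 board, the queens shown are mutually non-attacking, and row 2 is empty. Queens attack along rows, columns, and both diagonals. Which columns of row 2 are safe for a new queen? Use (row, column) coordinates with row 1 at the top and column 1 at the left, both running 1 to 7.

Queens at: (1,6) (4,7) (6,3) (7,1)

columns 2, 4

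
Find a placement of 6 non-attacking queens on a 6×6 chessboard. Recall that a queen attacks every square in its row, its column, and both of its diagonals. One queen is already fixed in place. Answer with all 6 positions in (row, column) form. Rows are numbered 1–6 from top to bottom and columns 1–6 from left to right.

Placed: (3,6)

(1,2) (2,4) (3,6) (4,1) (5,3) (6,5)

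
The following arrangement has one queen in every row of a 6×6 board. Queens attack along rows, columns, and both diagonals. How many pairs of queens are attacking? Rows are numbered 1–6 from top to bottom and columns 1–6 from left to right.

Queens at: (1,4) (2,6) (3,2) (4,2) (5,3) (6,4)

Same column: (1,4)–(6,4) (column 4); (3,2)–(4,2) (column 2).
Same diagonal: (1,4)–(3,2) (|1−3| = |4−2| = 2); (2,6)–(5,3) (|2−5| = |6−3| = 3); (4,2)–(5,3) (|4−5| = |2−3| = 1); (4,2)–(6,4) (|4−6| = |2−4| = 2); (5,3)–(6,4) (|5−6| = |3−4| = 1).
Total attacking pairs: 7.

7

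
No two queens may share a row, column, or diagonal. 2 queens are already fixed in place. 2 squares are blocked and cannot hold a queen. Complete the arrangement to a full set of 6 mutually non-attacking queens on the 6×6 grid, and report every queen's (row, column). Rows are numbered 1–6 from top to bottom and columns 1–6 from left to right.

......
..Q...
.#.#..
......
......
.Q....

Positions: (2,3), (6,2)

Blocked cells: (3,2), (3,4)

Row 1: attacked by (2,3)→{2,3,4}; (6,2)→{2}. Safe: 1, 5, 6. Place at column 5.
Row 3: attacked by (1,5)→{3,5}; (2,3)→{2,3,4}; (6,2)→{2,5}. Blocked: 2,4. Safe: 1, 6. Place at column 1.
Row 4: attacked by (1,5)→{2,5}; (2,3)→{1,3,5}; (3,1)→{1,2}; (6,2)→{2,4}. Safe: 6. Place at column 6.
Row 5: attacked by (1,5)→{1,5}; (2,3)→{3,6}; (3,1)→{1,3}; (4,6)→{5,6}; (6,2)→{1,2,3}. Safe: 4. Place at column 4.
Columns [5, 3, 1, 6, 4, 2], r−c [-4, -1, 2, -2, 1, 4], r+c [6, 5, 4, 10, 9, 8] are all distinct, so no two queens attack.

(1,5) (2,3) (3,1) (4,6) (5,4) (6,2)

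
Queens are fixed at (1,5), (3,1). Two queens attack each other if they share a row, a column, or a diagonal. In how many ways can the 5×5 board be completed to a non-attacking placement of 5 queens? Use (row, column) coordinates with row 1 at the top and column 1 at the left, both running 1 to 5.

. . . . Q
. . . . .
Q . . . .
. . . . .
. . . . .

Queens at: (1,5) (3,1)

1

Branch on row 2: col 3 → 1.
Sum: 1 = 1.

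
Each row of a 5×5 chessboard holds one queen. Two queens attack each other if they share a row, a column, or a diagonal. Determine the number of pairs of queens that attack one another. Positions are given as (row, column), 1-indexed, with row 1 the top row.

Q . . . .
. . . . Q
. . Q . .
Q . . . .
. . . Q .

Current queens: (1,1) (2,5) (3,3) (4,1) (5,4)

Same column: (1,1)–(4,1) (column 1).
Same diagonal: (1,1)–(3,3) (|1−3| = |1−3| = 2).
Total attacking pairs: 2.

2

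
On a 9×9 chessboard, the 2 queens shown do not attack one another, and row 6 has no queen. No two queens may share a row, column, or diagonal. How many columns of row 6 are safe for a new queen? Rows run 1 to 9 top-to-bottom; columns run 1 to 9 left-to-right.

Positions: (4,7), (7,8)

(4,7) attacks row 6 at column 7 and diagonals 5, 9.
(7,8) attacks row 6 at column 8 and diagonals 7, 9.
Attacked columns: {5, 7, 8, 9}. Safe: {1, 2, 3, 4, 6}.

5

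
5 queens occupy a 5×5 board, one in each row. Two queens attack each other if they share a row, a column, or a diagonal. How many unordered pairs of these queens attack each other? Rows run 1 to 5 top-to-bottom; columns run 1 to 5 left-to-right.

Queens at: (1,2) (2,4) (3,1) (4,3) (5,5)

All columns are distinct and no two queens satisfy |Δrow| = |Δcol|, so no pair attacks.

0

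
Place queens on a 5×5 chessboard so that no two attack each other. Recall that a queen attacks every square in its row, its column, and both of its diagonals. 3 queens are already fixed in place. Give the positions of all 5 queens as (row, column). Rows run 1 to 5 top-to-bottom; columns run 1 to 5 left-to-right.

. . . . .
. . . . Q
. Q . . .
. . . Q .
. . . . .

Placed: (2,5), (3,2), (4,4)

(1,3) (2,5) (3,2) (4,4) (5,1)

Row 1: attacked by (2,5)→{4,5}; (3,2)→{2,4}; (4,4)→{1,4}. Safe: 3. Place at column 3.
Row 5: attacked by (1,3)→{3}; (2,5)→{2,5}; (3,2)→{2,4}; (4,4)→{3,4,5}. Safe: 1. Place at column 1.
Columns [3, 5, 2, 4, 1], r−c [-2, -3, 1, 0, 4], r+c [4, 7, 5, 8, 6] are all distinct, so no two queens attack.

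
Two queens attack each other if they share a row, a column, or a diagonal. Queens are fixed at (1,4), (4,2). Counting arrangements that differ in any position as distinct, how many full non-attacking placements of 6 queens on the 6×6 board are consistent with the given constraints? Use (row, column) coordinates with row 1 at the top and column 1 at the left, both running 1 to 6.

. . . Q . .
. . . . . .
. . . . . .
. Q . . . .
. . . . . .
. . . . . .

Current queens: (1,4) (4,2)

1

Branch on row 2: col 1 → 1; col 6 → 0.
Sum: 1 + 0 = 1.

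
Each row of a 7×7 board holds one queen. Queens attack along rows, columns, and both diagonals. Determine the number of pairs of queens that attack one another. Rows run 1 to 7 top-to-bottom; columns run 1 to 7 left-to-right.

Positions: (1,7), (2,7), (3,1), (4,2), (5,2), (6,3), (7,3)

Same column: (1,7)–(2,7) (column 7); (4,2)–(5,2) (column 2); (6,3)–(7,3) (column 3).
Same diagonal: (2,7)–(6,3) (|2−6| = |7−3| = 4); (3,1)–(4,2) (|3−4| = |1−2| = 1); (5,2)–(6,3) (|5−6| = |2−3| = 1).
Total attacking pairs: 6.

6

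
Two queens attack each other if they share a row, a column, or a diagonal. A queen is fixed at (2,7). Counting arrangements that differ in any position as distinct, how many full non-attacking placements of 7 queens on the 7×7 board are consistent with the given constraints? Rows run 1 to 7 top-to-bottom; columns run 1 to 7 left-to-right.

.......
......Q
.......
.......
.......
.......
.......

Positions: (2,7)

Branch on row 1: col 1 → 0; col 2 → 1; col 3 → 2; col 4 → 2; col 5 → 2.
Sum: 0 + 1 + 2 + 2 + 2 = 7.

7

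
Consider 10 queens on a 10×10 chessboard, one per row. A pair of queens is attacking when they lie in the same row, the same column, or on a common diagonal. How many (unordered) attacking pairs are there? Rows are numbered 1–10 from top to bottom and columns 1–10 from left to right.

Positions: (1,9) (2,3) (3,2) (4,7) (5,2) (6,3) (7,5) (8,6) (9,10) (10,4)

7

Same column: (2,3)–(6,3) (column 3); (3,2)–(5,2) (column 2).
Same diagonal: (2,3)–(3,2) (|2−3| = |3−2| = 1); (2,3)–(9,10) (|2−9| = |3−10| = 7); (5,2)–(6,3) (|5−6| = |2−3| = 1); (7,5)–(8,6) (|7−8| = |5−6| = 1); (8,6)–(10,4) (|8−10| = |6−4| = 2).
Total attacking pairs: 7.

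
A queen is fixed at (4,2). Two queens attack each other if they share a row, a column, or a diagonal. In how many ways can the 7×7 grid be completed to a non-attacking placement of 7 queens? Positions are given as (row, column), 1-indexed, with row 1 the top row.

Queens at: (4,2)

6

Branch on row 1: col 1 → 1; col 3 → 2; col 4 → 2; col 6 → 0; col 7 → 1.
Sum: 1 + 2 + 2 + 0 + 1 = 6.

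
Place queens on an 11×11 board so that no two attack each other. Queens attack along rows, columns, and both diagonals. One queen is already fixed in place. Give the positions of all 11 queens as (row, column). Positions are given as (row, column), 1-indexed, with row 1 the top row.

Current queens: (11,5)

(1,11) (2,8) (3,6) (4,2) (5,9) (6,1) (7,4) (8,7) (9,10) (10,3) (11,5)

Row 1: attacked by (11,5)→{5}. Safe: 1, 2, 3, 4, 6, 7, 8, 9, 10, 11. Place at column 11.
Row 2: attacked by (1,11)→{10,11}; (11,5)→{5}. Safe: 1, 2, 3, 4, 6, 7, 8, 9. Place at column 8.
Row 3: attacked by (1,11)→{9,11}; (2,8)→{7,8,9}; (11,5)→{5}. Safe: 1, 2, 3, 4, 6, 10. Place at column 6.
Row 4: attacked by (1,11)→{8,11}; (2,8)→{6,8,10}; (3,6)→{5,6,7}; (11,5)→{5}. Safe: 1, 2, 3, 4, 9. Place at column 2.
Row 5: attacked by (1,11)→{7,11}; (2,8)→{5,8,11}; (3,6)→{4,6,8}; (4,2)→{1,2,3}; (11,5)→{5,11}. Safe: 9, 10. Place at column 9.
Row 6: attacked by (1,11)→{6,11}; (2,8)→{4,8}; (3,6)→{3,6,9}; (4,2)→{2,4}; (5,9)→{8,9,10}; (11,5)→{5,10}. Safe: 1, 7. Place at column 1.
Row 7: attacked by (1,11)→{5,11}; (2,8)→{3,8}; (3,6)→{2,6,10}; (4,2)→{2,5}; (5,9)→{7,9,11}; (6,1)→{1,2}; (11,5)→{1,5,9}. Safe: 4. Place at column 4.
Row 8: attacked by (1,11)→{4,11}; (2,8)→{2,8}; (3,6)→{1,6,11}; (4,2)→{2,6}; (5,9)→{6,9}; (6,1)→{1,3}; (7,4)→{3,4,5}; (11,5)→{2,5,8}. Safe: 7, 10. Place at column 7.
Row 9: attacked by (1,11)→{3,11}; (2,8)→{1,8}; (3,6)→{6}; (4,2)→{2,7}; (5,9)→{5,9}; (6,1)→{1,4}; (7,4)→{2,4,6}; (8,7)→{6,7,8}; (11,5)→{3,5,7}. Safe: 10. Place at column 10.
Row 10: attacked by (1,11)→{2,11}; (2,8)→{8}; (3,6)→{6}; (4,2)→{2,8}; (5,9)→{4,9}; (6,1)→{1,5}; (7,4)→{1,4,7}; (8,7)→{5,7,9}; (9,10)→{9,10,11}; (11,5)→{4,5,6}. Safe: 3. Place at column 3.
Columns [11, 8, 6, 2, 9, 1, 4, 7, 10, 3, 5], r−c [-10, -6, -3, 2, -4, 5, 3, 1, -1, 7, 6], r+c [12, 10, 9, 6, 14, 7, 11, 15, 19, 13, 16] are all distinct, so no two queens attack.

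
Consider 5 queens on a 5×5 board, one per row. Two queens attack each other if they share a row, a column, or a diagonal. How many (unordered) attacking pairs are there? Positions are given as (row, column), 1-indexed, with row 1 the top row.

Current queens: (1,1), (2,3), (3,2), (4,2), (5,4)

3

Same column: (3,2)–(4,2) (column 2).
Same diagonal: (2,3)–(3,2) (|2−3| = |3−2| = 1); (3,2)–(5,4) (|3−5| = |2−4| = 2).
Total attacking pairs: 3.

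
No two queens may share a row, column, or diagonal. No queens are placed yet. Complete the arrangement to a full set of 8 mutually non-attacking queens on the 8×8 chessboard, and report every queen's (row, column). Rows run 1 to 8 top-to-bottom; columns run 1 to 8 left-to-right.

(1,1) (2,5) (3,8) (4,6) (5,3) (6,7) (7,2) (8,4)

Row 1: Safe: 1, 2, 3, 4, 5, 6, 7, 8. Place at column 1.
Row 2: attacked by (1,1)→{1,2}. Safe: 3, 4, 5, 6, 7, 8. Place at column 5.
Row 3: attacked by (1,1)→{1,3}; (2,5)→{4,5,6}. Safe: 2, 7, 8. Place at column 8.
Row 4: attacked by (1,1)→{1,4}; (2,5)→{3,5,7}; (3,8)→{7,8}. Safe: 2, 6. Place at column 6.
Row 5: attacked by (1,1)→{1,5}; (2,5)→{2,5,8}; (3,8)→{6,8}; (4,6)→{5,6,7}. Safe: 3, 4. Place at column 3.
Row 6: attacked by (1,1)→{1,6}; (2,5)→{1,5}; (3,8)→{5,8}; (4,6)→{4,6,8}; (5,3)→{2,3,4}. Safe: 7. Place at column 7.
Row 7: attacked by (1,1)→{1,7}; (2,5)→{5}; (3,8)→{4,8}; (4,6)→{3,6}; (5,3)→{1,3,5}; (6,7)→{6,7,8}. Safe: 2. Place at column 2.
Row 8: attacked by (1,1)→{1,8}; (2,5)→{5}; (3,8)→{3,8}; (4,6)→{2,6}; (5,3)→{3,6}; (6,7)→{5,7}; (7,2)→{1,2,3}. Safe: 4. Place at column 4.
Columns [1, 5, 8, 6, 3, 7, 2, 4], r−c [0, -3, -5, -2, 2, -1, 5, 4], r+c [2, 7, 11, 10, 8, 13, 9, 12] are all distinct, so no two queens attack.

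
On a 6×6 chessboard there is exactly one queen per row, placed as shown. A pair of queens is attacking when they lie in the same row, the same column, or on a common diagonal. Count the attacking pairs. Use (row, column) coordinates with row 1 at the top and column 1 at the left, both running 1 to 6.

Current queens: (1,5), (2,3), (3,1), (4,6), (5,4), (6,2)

All columns are distinct and no two queens satisfy |Δrow| = |Δcol|, so no pair attacks.

0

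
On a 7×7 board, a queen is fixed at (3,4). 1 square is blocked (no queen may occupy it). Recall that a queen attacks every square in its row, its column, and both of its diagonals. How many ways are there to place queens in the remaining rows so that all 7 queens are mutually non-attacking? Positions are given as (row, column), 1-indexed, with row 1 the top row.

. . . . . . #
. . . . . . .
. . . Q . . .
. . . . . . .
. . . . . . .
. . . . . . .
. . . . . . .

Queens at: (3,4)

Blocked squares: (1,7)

3

Branch on row 1: col 1 → 1; col 3 → 1; col 5 → 1.
Sum: 1 + 1 + 1 = 3.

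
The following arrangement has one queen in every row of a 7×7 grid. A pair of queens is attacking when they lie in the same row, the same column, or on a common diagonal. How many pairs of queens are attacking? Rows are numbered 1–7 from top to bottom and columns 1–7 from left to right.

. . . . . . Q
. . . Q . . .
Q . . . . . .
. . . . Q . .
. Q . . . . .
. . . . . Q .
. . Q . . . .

All columns are distinct and no two queens satisfy |Δrow| = |Δcol|, so no pair attacks.

0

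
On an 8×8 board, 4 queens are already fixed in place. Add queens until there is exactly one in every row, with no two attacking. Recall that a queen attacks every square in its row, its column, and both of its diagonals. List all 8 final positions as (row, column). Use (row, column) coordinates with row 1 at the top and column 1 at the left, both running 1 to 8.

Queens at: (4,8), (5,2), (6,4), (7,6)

(1,1) (2,7) (3,5) (4,8) (5,2) (6,4) (7,6) (8,3)

Row 1: attacked by (4,8)→{5,8}; (5,2)→{2,6}; (6,4)→{4}; (7,6)→{6}. Safe: 1, 3, 7. Place at column 1.
Row 2: attacked by (1,1)→{1,2}; (4,8)→{6,8}; (5,2)→{2,5}; (6,4)→{4,8}; (7,6)→{1,6}. Safe: 3, 7. Place at column 7.
Row 3: attacked by (1,1)→{1,3}; (2,7)→{6,7,8}; (4,8)→{7,8}; (5,2)→{2,4}; (6,4)→{1,4,7}; (7,6)→{2,6}. Safe: 5. Place at column 5.
Row 8: attacked by (1,1)→{1,8}; (2,7)→{1,7}; (3,5)→{5}; (4,8)→{4,8}; (5,2)→{2,5}; (6,4)→{2,4,6}; (7,6)→{5,6,7}. Safe: 3. Place at column 3.
Columns [1, 7, 5, 8, 2, 4, 6, 3], r−c [0, -5, -2, -4, 3, 2, 1, 5], r+c [2, 9, 8, 12, 7, 10, 13, 11] are all distinct, so no two queens attack.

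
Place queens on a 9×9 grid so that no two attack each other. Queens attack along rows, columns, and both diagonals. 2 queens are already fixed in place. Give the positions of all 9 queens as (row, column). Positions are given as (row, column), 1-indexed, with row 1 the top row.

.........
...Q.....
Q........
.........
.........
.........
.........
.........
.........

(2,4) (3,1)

Row 1: attacked by (2,4)→{3,4,5}; (3,1)→{1,3}. Safe: 2, 6, 7, 8, 9. Place at column 7.
Row 4: attacked by (1,7)→{4,7}; (2,4)→{2,4,6}; (3,1)→{1,2}. Safe: 3, 5, 8, 9. Place at column 9.
Row 5: attacked by (1,7)→{3,7}; (2,4)→{1,4,7}; (3,1)→{1,3}; (4,9)→{8,9}. Safe: 2, 5, 6. Place at column 2.
Row 6: attacked by (1,7)→{2,7}; (2,4)→{4,8}; (3,1)→{1,4}; (4,9)→{7,9}; (5,2)→{1,2,3}. Safe: 5, 6. Place at column 6.
Row 7: attacked by (1,7)→{1,7}; (2,4)→{4,9}; (3,1)→{1,5}; (4,9)→{6,9}; (5,2)→{2,4}; (6,6)→{5,6,7}. Safe: 3, 8. Place at column 8.
Row 8: attacked by (1,7)→{7}; (2,4)→{4}; (3,1)→{1,6}; (4,9)→{5,9}; (5,2)→{2,5}; (6,6)→{4,6,8}; (7,8)→{7,8,9}. Safe: 3. Place at column 3.
Row 9: attacked by (1,7)→{7}; (2,4)→{4}; (3,1)→{1,7}; (4,9)→{4,9}; (5,2)→{2,6}; (6,6)→{3,6,9}; (7,8)→{6,8}; (8,3)→{2,3,4}. Safe: 5. Place at column 5.
Columns [7, 4, 1, 9, 2, 6, 8, 3, 5], r−c [-6, -2, 2, -5, 3, 0, -1, 5, 4], r+c [8, 6, 4, 13, 7, 12, 15, 11, 14] are all distinct, so no two queens attack.

(1,7) (2,4) (3,1) (4,9) (5,2) (6,6) (7,8) (8,3) (9,5)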